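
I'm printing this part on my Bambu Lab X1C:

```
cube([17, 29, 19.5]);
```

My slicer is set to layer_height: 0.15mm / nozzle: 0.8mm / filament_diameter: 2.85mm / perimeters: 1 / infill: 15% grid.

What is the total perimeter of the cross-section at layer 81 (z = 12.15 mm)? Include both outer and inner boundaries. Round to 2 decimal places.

92.00 mm

At z = 12.15 mm: the cube is present — its section is the full 17×29 rectangle (perimeter 92.00 mm). Overall, the cross-section is a single solid region. Total boundary length (outer) = 92.00 mm.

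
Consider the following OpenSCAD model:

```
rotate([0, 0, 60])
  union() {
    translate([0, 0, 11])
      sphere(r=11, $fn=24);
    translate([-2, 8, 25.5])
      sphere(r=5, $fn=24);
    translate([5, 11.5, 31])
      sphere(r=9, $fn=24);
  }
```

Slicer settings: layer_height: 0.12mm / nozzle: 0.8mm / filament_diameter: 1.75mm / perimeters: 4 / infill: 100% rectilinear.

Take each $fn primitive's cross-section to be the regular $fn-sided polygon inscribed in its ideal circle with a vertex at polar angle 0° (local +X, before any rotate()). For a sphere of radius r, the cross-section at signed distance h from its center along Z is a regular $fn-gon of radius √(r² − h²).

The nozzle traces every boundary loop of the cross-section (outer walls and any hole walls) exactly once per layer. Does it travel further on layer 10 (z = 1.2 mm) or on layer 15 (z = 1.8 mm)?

layer 15 (z = 1.8 mm)

Layer 10 (z = 1.2): the r=11 sphere slices to a regular 24-gon of circumradius 4.996 (√(r²−h²) with h=9.8 from center) (perimeter = 2·24·4.996·sin(180°/24) = 31.30 mm); the sphere at (-2, 8) is absent (|z−center|=24.300 > r=5); the sphere at (5, 11.5) is absent (|z−center|=29.800 > r=9); Combining (union): only the r=11 sphere is present, so the union is just that shape — boundary = 31.30 mm; (whole slice rotated 60° about Z — lengths, areas and connectivity unchanged). So its perimeter = 31.30 mm. Layer 15 (z = 1.8): the r=11 sphere slices to a regular 24-gon of circumradius 6.030 (√(r²−h²) with h=9.2 from center) (perimeter = 2·24·6.030·sin(180°/24) = 37.78 mm); the sphere at (-2, 8) is not intersected at this z (|z−center|=23.700 > r=5); the sphere at (5, 11.5) is absent (|z−center|=29.200 > r=9); Merging all regions: only the r=11 sphere is present, so the union is just that shape — boundary = 37.78 mm; (rotated 60° about Z; rotation is an isometry so areas/perimeters/island counts are preserved). So its perimeter = 37.78 mm. Layer 15 is larger (37.78 vs 31.30 mm).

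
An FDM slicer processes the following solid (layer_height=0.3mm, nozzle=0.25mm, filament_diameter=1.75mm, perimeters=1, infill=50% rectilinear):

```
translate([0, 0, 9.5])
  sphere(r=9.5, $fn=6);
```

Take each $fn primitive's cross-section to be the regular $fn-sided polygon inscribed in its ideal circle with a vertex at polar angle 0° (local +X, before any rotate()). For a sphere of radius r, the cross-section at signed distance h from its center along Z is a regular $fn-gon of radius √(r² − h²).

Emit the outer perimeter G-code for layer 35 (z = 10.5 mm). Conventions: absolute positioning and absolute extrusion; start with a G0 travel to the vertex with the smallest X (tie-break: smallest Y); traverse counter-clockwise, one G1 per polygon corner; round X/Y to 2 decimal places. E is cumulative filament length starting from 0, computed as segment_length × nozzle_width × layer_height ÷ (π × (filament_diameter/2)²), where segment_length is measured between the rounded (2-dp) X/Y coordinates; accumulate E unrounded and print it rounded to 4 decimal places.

At z = 10.5 mm: the r=9.5 sphere slices to a regular 6-gon of circumradius 9.447 (√(r²−h²) with h=1 from center). The outline is a single polygon with 6 vertices. Extrusion per mm of travel: 0.25 × 0.3 / (π × 0.875²) = 0.031181. Accumulating E over each segment gives final E = 1.7672.

G0 X-9.45 Y0.00 Z10.50
G1 X-4.72 Y-8.18 E0.2946
G1 X4.72 Y-8.18 E0.5890
G1 X9.45 Y0.00 E0.8836
G1 X4.72 Y8.18 E1.1783
G1 X-4.72 Y8.18 E1.4726
G1 X-9.45 Y0.00 E1.7672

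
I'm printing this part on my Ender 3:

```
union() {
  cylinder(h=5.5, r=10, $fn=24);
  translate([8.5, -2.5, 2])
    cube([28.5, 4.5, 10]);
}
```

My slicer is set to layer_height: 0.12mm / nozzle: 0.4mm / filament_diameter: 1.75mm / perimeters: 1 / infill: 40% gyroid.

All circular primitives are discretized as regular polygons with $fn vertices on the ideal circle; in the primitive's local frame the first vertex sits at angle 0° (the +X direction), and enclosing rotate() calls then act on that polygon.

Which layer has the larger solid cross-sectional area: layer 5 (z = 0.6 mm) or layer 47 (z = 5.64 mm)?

layer 5 (z = 0.6 mm)

Layer 5 (z = 0.6): the r=10 cylinder contributes a regular 24-gon of circumradius 10 (area = (24/2)·10.000²·sin(360°/24) = 310.58 mm²); the cube at (8.5, -2.5) is absent (z outside [2, 12]); Combining (union): only the r=10 cylinder is present, so the union is just that shape — area = 310.58 mm². So its area = 310.58 mm². Layer 47 (z = 5.64): the cylinder does not reach this height (z outside [0, 5.5]); the cube at (8.5, -2.5) is present — its section is the full 28.5×4.5 rectangle (area 128.25 mm²); Merging all regions: only the 28.5×4.5 cube at (8.5, -2.5) is present, so the union is just that shape — area = 128.25 mm². So its area = 128.25 mm². Layer 5 is larger (310.58 vs 128.25 mm²).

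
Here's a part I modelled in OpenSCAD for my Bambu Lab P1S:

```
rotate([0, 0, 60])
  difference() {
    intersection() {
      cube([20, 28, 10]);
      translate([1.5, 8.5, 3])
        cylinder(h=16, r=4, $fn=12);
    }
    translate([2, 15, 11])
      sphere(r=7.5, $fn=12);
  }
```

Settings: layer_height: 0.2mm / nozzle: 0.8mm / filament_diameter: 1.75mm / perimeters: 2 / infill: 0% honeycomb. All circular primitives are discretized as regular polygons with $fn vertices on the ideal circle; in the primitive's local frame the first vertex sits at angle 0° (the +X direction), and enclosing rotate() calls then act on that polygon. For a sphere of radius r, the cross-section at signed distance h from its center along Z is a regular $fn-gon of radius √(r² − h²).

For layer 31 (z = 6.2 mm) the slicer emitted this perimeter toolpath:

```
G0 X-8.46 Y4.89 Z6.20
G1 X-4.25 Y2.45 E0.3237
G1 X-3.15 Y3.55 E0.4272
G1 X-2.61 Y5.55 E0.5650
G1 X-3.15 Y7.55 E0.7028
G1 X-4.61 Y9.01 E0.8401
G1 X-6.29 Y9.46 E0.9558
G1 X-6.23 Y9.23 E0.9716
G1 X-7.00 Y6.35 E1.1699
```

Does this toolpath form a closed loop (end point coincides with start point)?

no

Start point (G0): (-8.46, 4.89). End point (last G1): the path does not return to the start — open.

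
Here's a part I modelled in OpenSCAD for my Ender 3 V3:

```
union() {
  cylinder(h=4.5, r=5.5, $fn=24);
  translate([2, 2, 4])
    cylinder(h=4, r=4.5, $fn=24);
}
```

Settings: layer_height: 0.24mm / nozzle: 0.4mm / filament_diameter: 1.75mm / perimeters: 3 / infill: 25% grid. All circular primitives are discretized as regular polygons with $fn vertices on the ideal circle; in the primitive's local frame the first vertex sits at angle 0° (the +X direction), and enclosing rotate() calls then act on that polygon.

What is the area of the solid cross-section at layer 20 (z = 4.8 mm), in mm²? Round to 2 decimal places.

62.89 mm²

At z = 4.8 mm: the cylinder is not intersected at this z (z outside [0, 4.5]); the r=4.5 cylinder at (2, 2) gives a regular 24-gon of circumradius 4.5 (constant along its height) (area = (24/2)·4.500²·sin(360°/24) = 62.89 mm²); Taking the union: only the r=4.5 cylinder at (2, 2) is present, so the union is just that shape — area = 62.89 mm². Overall, the cross-section is a single solid region. Net area = 62.89 mm².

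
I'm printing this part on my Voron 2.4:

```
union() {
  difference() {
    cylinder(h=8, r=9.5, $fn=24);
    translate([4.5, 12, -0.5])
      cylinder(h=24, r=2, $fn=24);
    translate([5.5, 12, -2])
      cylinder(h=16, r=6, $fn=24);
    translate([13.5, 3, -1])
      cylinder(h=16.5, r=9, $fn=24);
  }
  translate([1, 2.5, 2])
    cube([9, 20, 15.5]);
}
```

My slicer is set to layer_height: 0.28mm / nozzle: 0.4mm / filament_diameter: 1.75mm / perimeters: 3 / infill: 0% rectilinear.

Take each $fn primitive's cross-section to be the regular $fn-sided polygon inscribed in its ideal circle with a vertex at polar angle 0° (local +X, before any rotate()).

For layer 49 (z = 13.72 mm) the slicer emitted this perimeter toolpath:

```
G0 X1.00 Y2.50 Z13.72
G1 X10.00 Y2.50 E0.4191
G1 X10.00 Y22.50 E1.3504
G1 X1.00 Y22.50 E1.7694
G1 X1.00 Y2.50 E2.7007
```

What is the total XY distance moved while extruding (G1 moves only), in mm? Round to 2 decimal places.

58.00 mm

Sum the Euclidean lengths of each G1 segment: total = 58.00 mm.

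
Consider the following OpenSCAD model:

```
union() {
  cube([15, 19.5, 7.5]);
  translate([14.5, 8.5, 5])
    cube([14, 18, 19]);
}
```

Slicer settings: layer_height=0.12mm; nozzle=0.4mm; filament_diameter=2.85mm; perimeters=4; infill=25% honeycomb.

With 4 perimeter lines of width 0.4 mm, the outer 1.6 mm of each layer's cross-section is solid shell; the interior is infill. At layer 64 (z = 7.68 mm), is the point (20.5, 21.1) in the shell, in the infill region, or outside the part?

infill

At z = 7.68 mm: the cube is absent (z outside [0, 7.5]); the cube at (14.5, 8.5) is present — its section is the full 14×18 rectangle; Merging all regions: only the 14×18 cube at (14.5, 8.5) is present, so the union is just that shape — 1 connected region. Overall, the cross-section is a single solid region. The nearest boundary edge runs (28.50, 26.50)→(14.50, 26.50); distance from the point to it = 5.40 mm. The point is inside the cross-section and 5.40 mm from the nearest boundary — more than the 1.6 mm shell width (4 × 0.4), so it's in the infill interior.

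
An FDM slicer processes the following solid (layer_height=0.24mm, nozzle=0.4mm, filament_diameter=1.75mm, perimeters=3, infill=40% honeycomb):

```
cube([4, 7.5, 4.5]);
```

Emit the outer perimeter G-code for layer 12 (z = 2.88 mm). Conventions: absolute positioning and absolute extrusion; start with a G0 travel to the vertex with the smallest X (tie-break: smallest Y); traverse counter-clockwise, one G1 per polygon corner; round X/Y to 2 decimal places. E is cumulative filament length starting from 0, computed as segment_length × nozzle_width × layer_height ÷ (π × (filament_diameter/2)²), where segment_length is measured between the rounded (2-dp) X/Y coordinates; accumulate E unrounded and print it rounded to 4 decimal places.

G0 X0.00 Y0.00 Z2.88
G1 X4.00 Y0.00 E0.1596
G1 X4.00 Y7.50 E0.4590
G1 X0.00 Y7.50 E0.6186
G1 X0.00 Y0.00 E0.9180

At z = 2.88 mm: the cube is present — its section is the full 4×7.5 rectangle. The outline is a single polygon with 4 vertices. Extrusion per mm of travel: 0.4 × 0.24 / (π × 0.875²) = 0.039912. Accumulating E over each segment gives final E = 0.9180.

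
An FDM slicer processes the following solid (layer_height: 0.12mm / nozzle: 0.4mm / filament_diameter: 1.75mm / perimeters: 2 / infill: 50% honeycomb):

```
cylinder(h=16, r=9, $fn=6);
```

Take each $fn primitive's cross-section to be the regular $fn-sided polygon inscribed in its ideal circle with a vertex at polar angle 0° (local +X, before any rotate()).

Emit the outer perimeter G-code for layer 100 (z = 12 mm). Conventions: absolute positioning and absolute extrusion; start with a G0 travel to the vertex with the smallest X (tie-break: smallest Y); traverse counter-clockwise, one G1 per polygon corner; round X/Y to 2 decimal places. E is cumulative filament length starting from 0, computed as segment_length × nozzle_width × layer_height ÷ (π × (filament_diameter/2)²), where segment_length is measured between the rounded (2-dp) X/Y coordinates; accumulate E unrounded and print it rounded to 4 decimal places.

At z = 12 mm: the r=9 cylinder gives a regular 6-gon of circumradius 9 (constant along its height). The outline is a single polygon with 6 vertices. Extrusion per mm of travel: 0.4 × 0.12 / (π × 0.875²) = 0.019956. Accumulating E over each segment gives final E = 1.0773.

G0 X-9.00 Y0.00 Z12.00
G1 X-4.50 Y-7.79 E0.1795
G1 X4.50 Y-7.79 E0.3591
G1 X9.00 Y0.00 E0.5387
G1 X4.50 Y7.79 E0.7182
G1 X-4.50 Y7.79 E0.8978
G1 X-9.00 Y0.00 E1.0773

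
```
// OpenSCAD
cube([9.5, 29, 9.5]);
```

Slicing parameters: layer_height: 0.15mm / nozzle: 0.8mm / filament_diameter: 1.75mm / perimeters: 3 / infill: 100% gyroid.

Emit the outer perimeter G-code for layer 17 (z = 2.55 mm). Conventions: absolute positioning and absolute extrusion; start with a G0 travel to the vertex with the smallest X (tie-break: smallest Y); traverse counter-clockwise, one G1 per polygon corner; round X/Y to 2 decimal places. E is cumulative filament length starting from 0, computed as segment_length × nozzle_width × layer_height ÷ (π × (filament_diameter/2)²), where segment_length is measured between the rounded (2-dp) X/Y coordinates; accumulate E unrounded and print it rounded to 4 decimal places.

At z = 2.55 mm: the 9.5×29 cube contributes its full rectangle. The outline is a single polygon with 4 vertices. Extrusion per mm of travel: 0.8 × 0.15 / (π × 0.875²) = 0.049890. Accumulating E over each segment gives final E = 3.8415.

G0 X0.00 Y0.00 Z2.55
G1 X9.50 Y0.00 E0.4740
G1 X9.50 Y29.00 E1.9208
G1 X0.00 Y29.00 E2.3947
G1 X0.00 Y0.00 E3.8415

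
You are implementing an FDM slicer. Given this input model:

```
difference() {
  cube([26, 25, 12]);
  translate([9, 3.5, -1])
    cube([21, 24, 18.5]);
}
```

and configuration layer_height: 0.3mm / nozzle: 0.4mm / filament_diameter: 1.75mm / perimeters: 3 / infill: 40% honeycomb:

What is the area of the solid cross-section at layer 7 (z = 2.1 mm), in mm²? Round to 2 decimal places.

At z = 2.1 mm: the cube is present — its section is the full 26×25 rectangle (area 650.00 mm²); the cube at (9, 3.5) (footprint 21×24) is included at this height (area 504.00 mm²); After the difference (first − rest): starting from the 26×25 cube (650.00 mm²), the 21×24 cube at (9, 3.5) partially overlaps it — only the 365.50 mm² overlap (of its 504.00 mm²) is removed, clipping the outline — area = 284.50 mm². Overall, the cross-section is a single solid region. Net area = 284.50 mm².

284.50 mm²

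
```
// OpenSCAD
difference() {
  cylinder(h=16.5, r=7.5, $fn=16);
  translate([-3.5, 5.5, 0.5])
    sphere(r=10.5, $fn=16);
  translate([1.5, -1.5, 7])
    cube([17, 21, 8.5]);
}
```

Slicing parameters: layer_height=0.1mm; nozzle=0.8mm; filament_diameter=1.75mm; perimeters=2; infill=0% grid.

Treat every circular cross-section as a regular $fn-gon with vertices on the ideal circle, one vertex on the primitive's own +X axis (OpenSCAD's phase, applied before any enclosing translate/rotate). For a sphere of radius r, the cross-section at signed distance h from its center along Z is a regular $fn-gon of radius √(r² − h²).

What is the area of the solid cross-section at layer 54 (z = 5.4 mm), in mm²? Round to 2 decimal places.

63.57 mm²

At z = 5.4 mm: the r=7.5 cylinder gives a regular 16-gon of circumradius 7.5 (constant along its height) (area = (16/2)·7.500²·sin(360°/16) = 172.21 mm²); the r=10.5 sphere at (-3.5, 5.5) slices to a regular 16-gon of circumradius 9.287 (√(r²−h²) with h=4.9 from center) (area = (16/2)·9.287²·sin(360°/16) = 264.02 mm²); the cube at (1.5, -1.5) is not intersected at this z (z outside [7, 15.5]); Subtracting the remaining from the first: starting from the r=7.5 cylinder (172.21 mm²), the r=10.5 sphere at (-3.5, 5.5) partially overlaps it — only the 108.64 mm² overlap (of its 264.02 mm²) is removed, clipping the outline — area = 63.57 mm². Overall, the cross-section is a single solid region. Net area = 63.57 mm².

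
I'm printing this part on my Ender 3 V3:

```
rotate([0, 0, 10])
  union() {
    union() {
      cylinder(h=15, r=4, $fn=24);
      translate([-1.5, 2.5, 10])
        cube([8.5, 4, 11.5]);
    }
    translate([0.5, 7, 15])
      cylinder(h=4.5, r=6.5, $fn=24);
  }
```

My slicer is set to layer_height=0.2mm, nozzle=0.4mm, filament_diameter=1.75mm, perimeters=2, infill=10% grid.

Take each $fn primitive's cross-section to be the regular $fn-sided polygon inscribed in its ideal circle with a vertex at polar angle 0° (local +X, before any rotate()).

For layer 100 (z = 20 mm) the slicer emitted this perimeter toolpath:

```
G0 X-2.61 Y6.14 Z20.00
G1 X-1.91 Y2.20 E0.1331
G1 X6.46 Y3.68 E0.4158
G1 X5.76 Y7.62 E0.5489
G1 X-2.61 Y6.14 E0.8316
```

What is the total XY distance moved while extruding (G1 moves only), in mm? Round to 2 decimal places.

25.00 mm

Sum the Euclidean lengths of each G1 segment: total = 25.00 mm.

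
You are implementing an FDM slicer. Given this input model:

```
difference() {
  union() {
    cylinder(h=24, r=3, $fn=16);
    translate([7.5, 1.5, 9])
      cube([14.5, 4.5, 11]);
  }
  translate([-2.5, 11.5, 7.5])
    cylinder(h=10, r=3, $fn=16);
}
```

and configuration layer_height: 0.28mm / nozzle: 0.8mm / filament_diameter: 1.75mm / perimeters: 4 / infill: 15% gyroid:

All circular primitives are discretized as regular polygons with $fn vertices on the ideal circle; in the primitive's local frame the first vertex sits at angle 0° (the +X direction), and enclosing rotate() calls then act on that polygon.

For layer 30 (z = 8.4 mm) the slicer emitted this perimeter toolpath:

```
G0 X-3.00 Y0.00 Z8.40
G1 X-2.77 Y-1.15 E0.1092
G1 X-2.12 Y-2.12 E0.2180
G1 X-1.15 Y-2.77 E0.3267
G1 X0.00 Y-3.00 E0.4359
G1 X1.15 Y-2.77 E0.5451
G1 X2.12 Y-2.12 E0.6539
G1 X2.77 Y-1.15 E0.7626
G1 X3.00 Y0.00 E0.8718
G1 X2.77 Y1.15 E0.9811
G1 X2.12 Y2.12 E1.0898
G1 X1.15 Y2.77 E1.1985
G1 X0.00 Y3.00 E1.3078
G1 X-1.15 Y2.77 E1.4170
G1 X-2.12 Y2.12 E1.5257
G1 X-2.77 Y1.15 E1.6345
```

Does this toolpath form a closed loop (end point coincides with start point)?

Start point (G0): (-3.00, 0.00). End point (last G1): the path does not return to the start — open.

no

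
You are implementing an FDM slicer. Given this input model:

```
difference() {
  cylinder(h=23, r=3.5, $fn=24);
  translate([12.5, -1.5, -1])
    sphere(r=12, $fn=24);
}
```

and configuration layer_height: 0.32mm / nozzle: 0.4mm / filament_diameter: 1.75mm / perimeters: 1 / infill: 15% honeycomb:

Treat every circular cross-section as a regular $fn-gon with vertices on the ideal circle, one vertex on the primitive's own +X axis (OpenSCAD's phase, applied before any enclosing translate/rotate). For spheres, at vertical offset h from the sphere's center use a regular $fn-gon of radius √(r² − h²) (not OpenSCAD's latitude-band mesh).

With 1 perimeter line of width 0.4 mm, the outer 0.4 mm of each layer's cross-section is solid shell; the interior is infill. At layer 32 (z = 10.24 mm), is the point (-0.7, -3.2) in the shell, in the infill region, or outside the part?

At z = 10.24 mm: the r=3.5 cylinder contributes a regular 24-gon of circumradius 3.5; the r=12 sphere at (12.5, -1.5) slices to a regular 24-gon of circumradius 4.203 (√(r²−h²) with h=11.24 from center); Subtracting the remaining from the first: starting from the r=3.5 cylinder, the r=12 sphere at (12.5, -1.5) misses the remaining region (no effect) — 1 connected region. Overall, the cross-section is a single solid region. The nearest boundary edge runs (-0.00, -3.50)→(-0.91, -3.38); distance from the point to it = 0.21 mm. The point is inside the cross-section, 0.21 mm from the nearest boundary — within the 0.4 mm shell band (1 × 0.4).

shell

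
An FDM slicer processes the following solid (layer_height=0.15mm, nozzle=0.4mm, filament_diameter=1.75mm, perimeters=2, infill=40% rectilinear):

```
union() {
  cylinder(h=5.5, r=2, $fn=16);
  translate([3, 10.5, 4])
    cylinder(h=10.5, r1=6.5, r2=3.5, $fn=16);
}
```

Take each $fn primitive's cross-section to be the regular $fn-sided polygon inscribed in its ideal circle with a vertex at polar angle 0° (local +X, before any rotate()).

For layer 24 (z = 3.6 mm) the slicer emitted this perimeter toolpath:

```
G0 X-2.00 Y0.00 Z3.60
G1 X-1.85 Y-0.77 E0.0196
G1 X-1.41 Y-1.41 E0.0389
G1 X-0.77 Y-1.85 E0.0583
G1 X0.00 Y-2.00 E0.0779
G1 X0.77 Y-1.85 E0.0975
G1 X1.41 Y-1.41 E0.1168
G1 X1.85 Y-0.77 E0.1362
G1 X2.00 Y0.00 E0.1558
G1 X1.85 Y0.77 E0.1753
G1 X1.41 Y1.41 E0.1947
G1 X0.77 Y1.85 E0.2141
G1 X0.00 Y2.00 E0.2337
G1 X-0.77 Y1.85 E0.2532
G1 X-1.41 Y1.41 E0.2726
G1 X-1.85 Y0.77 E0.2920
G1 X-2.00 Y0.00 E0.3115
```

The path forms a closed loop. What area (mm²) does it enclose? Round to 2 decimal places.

Apply the shoelace formula to the sequence of (X, Y) vertices; enclosed area = 12.25 mm².

12.25 mm²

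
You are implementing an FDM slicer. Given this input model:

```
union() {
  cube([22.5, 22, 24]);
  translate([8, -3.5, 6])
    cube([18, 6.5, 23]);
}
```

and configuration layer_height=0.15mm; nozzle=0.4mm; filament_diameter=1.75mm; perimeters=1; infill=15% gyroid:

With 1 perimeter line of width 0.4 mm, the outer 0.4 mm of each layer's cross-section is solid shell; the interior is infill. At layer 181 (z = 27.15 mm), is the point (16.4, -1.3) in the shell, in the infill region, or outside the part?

infill

At z = 27.15 mm: the cube is absent (z outside [0, 24]); the cube at (8, -3.5) (footprint 18×6.5) is included at this height; Combining (union): only the 18×6.5 cube at (8, -3.5) is present, so the union is just that shape — 1 connected region. Overall, the cross-section is a single solid region. The nearest boundary edge runs (8.00, -3.50)→(26.00, -3.50); distance from the point to it = 2.20 mm. The point is inside the cross-section and 2.20 mm from the nearest boundary — more than the 0.4 mm shell width (1 × 0.4), so it's in the infill interior.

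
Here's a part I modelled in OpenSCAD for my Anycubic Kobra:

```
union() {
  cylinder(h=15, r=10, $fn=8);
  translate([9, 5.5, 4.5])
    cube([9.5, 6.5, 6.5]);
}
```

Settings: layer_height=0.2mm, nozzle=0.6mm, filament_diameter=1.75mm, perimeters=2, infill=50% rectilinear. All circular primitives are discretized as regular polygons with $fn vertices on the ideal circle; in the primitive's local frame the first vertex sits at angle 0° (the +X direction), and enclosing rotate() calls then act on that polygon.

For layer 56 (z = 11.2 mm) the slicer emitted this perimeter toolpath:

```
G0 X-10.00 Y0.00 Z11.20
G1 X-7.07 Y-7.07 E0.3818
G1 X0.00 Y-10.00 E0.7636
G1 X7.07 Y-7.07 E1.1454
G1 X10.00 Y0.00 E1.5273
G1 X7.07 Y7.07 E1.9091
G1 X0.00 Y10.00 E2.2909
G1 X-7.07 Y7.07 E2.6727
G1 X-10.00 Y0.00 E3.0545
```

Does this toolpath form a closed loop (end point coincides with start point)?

Start point (G0): (-10.00, 0.00). End point (last G1): the path returns to the start — closed.

yes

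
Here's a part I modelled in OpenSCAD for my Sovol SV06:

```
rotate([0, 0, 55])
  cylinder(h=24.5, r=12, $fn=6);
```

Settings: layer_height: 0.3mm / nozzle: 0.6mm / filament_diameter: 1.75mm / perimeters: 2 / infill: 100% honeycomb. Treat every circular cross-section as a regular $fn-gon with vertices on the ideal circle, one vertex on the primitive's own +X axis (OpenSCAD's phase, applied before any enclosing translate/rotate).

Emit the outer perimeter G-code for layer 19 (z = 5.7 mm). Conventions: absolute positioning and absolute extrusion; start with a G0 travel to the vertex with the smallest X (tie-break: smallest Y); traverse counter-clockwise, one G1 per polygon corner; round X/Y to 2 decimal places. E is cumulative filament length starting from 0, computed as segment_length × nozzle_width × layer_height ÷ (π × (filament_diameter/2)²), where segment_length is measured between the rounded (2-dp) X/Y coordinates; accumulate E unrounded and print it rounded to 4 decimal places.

At z = 5.7 mm: the r=12 cylinder contributes a regular 6-gon of circumradius 12; (rotated 55° about Z; rotation is an isometry so areas/perimeters/island counts are preserved). The outline is a single polygon with 6 vertices. Extrusion per mm of travel: 0.6 × 0.3 / (π × 0.875²) = 0.074835. Accumulating E over each segment gives final E = 5.3878.

G0 X-11.95 Y1.05 Z5.70
G1 X-6.88 Y-9.83 E0.8983
G1 X5.07 Y-10.88 E1.7960
G1 X11.95 Y-1.05 E2.6939
G1 X6.88 Y9.83 E3.5922
G1 X-5.07 Y10.88 E4.4899
G1 X-11.95 Y1.05 E5.3878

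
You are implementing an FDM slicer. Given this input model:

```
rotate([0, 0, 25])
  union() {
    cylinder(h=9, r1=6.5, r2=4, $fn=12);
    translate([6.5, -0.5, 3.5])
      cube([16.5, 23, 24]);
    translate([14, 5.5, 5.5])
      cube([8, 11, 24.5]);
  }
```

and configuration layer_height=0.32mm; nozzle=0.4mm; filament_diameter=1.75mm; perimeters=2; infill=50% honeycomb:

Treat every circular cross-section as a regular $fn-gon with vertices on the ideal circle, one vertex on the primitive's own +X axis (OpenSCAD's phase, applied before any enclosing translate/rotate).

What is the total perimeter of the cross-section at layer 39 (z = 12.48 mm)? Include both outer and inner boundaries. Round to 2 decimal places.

At z = 12.48 mm: the cone does not reach this height (z outside [0, 9]); the cube at (6.5, -0.5) is present — its section is the full 16.5×23 rectangle (perimeter 79.00 mm); the 8×11 cube at (14, 5.5) contributes its full rectangle (perimeter 38.00 mm); Taking the union: the 8×11 cube at (14, 5.5) lies entirely inside the 16.5×23 cube at (6.5, -0.5), so the union is just the 16.5×23 cube at (6.5, -0.5) — boundary = 79.00 mm; (rotated 25° about Z; rotation is an isometry so areas/perimeters/island counts are preserved). Overall, the cross-section is a single solid region. Total boundary length (outer) = 79.00 mm.

79.00 mm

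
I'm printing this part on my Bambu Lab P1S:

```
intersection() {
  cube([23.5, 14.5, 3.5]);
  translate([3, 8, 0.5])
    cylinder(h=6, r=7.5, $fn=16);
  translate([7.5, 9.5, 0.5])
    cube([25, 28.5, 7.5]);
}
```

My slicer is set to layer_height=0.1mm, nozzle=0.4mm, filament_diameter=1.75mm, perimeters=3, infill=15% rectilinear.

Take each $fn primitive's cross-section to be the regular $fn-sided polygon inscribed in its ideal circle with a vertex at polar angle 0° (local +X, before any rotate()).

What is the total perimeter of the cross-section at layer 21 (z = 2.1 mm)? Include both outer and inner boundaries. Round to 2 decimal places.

At z = 2.1 mm: the cube (footprint 23.5×14.5) is included at this height (perimeter 76.00 mm); the r=7.5 cylinder at (3, 8) gives a regular 16-gon of circumradius 7.5 (constant along its height) (perimeter = 2·16·7.500·sin(180°/16) = 46.82 mm); the cube at (7.5, 9.5) (footprint 25×28.5) is included at this height (perimeter 107.00 mm); Keeping only the common overlap: the r=7.5 cylinder at (3, 8) partially overlaps the 23.5×14.5 cube; clipping to the common part keeps 125.02 mm²; the 25×28.5 cube at (7.5, 9.5) partially overlaps the running intersection; clipping to the common part keeps 7.66 mm² — boundary = 12.33 mm. Overall, the cross-section is a single solid region. Total boundary length (outer) = 12.33 mm.

12.33 mm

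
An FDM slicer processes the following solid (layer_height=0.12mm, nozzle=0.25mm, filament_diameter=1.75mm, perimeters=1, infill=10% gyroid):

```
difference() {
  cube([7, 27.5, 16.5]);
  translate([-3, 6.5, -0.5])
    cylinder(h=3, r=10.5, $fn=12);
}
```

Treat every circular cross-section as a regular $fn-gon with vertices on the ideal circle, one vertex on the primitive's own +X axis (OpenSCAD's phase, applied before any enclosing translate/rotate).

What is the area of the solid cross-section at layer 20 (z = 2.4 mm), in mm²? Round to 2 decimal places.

98.52 mm²

At z = 2.4 mm: the cube (footprint 7×27.5) is included at this height (area 192.50 mm²); the r=10.5 cylinder at (-3, 6.5) gives a regular 12-gon of circumradius 10.5 (constant along its height) (area = (12/2)·10.500²·sin(360°/12) = 330.75 mm²); Subtracting the remaining from the first: starting from the 7×27.5 cube (192.50 mm²), the r=10.5 cylinder at (-3, 6.5) partially overlaps it — only the 93.98 mm² overlap (of its 330.75 mm²) is removed, clipping the outline — area = 98.52 mm². Overall, the cross-section has 2 separate islands. Net area = 98.52 mm².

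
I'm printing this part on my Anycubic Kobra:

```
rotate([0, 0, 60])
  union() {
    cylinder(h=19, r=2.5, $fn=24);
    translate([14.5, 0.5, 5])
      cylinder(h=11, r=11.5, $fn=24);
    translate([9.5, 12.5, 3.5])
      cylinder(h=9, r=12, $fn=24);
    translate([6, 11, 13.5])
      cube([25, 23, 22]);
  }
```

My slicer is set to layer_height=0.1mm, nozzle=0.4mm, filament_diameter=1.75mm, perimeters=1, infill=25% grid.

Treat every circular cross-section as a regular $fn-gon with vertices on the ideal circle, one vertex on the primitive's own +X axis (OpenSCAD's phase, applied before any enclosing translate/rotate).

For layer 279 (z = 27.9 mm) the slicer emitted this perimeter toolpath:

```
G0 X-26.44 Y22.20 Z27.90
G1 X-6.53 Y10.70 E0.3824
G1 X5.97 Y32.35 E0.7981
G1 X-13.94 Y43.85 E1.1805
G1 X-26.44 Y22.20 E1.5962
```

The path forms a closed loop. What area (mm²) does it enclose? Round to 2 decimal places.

574.80 mm²

Apply the shoelace formula to the sequence of (X, Y) vertices; enclosed area = 574.80 mm².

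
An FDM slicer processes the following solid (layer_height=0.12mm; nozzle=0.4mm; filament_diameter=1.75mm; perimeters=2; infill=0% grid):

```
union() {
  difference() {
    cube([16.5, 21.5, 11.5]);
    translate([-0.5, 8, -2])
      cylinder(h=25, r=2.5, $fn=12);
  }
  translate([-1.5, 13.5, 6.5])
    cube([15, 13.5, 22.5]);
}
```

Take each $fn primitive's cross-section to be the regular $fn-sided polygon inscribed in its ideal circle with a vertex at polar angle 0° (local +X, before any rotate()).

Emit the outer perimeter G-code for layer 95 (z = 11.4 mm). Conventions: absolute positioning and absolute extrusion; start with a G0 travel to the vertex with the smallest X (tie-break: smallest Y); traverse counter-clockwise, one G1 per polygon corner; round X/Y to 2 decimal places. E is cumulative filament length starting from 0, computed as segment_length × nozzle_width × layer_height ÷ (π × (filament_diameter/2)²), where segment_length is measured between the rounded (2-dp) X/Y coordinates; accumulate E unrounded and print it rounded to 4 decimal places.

G0 X-1.50 Y13.50 Z11.40
G1 X0.00 Y13.50 E0.0299
G1 X0.00 Y10.37 E0.0924
G1 X0.75 Y10.17 E0.1079
G1 X1.67 Y9.25 E0.1339
G1 X2.00 Y8.00 E0.1597
G1 X1.67 Y6.75 E0.1855
G1 X0.75 Y5.83 E0.2114
G1 X0.00 Y5.63 E0.2269
G1 X0.00 Y0.00 E0.3393
G1 X16.50 Y0.00 E0.6685
G1 X16.50 Y21.50 E1.0976
G1 X13.50 Y21.50 E1.1575
G1 X13.50 Y27.00 E1.2672
G1 X-1.50 Y27.00 E1.5666
G1 X-1.50 Y13.50 E1.8360

At z = 11.4 mm: the 16.5×21.5 cube contributes its full rectangle; the r=2.5 cylinder at (-0.5, 8) gives a regular 12-gon of circumradius 2.5 (constant along its height); Taking the first minus the rest: starting from the 16.5×21.5 cube, the r=2.5 cylinder at (-0.5, 8) partially overlaps it — only the 6.94 mm² overlap (of its 18.75 mm²) is removed, clipping the outline — 1 connected region; the cube at (-1.5, 13.5) (footprint 15×13.5) is included at this height; Combining (union): the regions partially overlap (shared area 108.00 mm²), so overlapping operands fuse into one piece — 1 connected region. The outline is a single polygon with 15 vertices. Extrusion per mm of travel: 0.4 × 0.12 / (π × 0.875²) = 0.019956. Accumulating E over each segment gives final E = 1.8360.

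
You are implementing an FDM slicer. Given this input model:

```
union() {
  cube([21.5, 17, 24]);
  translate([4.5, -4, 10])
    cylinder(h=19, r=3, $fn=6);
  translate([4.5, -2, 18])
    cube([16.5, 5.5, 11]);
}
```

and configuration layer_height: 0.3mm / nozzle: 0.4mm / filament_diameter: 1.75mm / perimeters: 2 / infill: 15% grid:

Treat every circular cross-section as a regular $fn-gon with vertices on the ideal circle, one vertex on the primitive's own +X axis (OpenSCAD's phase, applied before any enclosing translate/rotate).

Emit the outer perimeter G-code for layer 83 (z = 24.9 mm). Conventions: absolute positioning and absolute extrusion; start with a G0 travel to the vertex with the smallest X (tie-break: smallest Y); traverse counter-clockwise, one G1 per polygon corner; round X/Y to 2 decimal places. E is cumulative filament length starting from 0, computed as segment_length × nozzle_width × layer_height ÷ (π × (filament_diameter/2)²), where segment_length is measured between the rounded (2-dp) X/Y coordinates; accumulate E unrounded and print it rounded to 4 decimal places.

G0 X1.50 Y-4.00 Z24.90
G1 X3.00 Y-6.60 E0.1498
G1 X6.00 Y-6.60 E0.2994
G1 X7.50 Y-4.00 E0.4492
G1 X6.35 Y-2.00 E0.5643
G1 X21.00 Y-2.00 E1.2952
G1 X21.00 Y3.50 E1.5696
G1 X4.50 Y3.50 E2.3928
G1 X4.50 Y-1.40 E2.6372
G1 X3.00 Y-1.40 E2.7121
G1 X1.50 Y-4.00 E2.8618

At z = 24.9 mm: the cube does not reach this height (z outside [0, 24]); the r=3 cylinder at (4.5, -4) contributes a regular 6-gon of circumradius 3; the cube at (4.5, -2) (footprint 16.5×5.5) is included at this height; Merging all regions: the regions partially overlap (shared area 1.00 mm²), so overlapping operands fuse into one piece — 1 connected region. The outline is a single polygon with 10 vertices. Extrusion per mm of travel: 0.4 × 0.3 / (π × 0.875²) = 0.049890. Accumulating E over each segment gives final E = 2.8618.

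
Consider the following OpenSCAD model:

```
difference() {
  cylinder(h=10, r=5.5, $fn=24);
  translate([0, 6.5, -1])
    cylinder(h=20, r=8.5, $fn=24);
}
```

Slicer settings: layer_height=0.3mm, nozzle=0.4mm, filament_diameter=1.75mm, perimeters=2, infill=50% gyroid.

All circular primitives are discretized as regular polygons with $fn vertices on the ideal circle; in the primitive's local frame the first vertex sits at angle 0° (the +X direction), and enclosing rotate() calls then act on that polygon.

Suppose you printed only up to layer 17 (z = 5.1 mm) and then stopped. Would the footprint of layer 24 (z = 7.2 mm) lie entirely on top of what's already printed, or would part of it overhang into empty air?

entirely on top

Compare the two slices. At z = 5.1: the r=5.5 cylinder gives a regular 24-gon of circumradius 5.5 (constant along its height) (area = (24/2)·5.500²·sin(360°/24) = 93.95 mm²); the cylinder at (0, 6.5): section is a regular 24-gon, circumradius r=8.5 (area = (24/2)·8.500²·sin(360°/24) = 224.40 mm²); Subtracting the remaining from the first: starting from the r=5.5 cylinder (93.95 mm²), the r=8.5 cylinder at (0, 6.5) partially overlaps it — only the 61.37 mm² overlap (of its 224.40 mm²) is removed, clipping the outline — area = 32.59 mm². At z = 7.2: the cylinder: section is a regular 24-gon, circumradius r=5.5 (area = (24/2)·5.500²·sin(360°/24) = 93.95 mm²); the r=8.5 cylinder at (0, 6.5) gives a regular 24-gon of circumradius 8.5 (constant along its height) (area = (24/2)·8.500²·sin(360°/24) = 224.40 mm²); After the difference (first − rest): starting from the r=5.5 cylinder (93.95 mm²), the r=8.5 cylinder at (0, 6.5) partially overlaps it — only the 61.37 mm² overlap (of its 224.40 mm²) is removed, clipping the outline — area = 32.59 mm². Checking containment: the cross-section at z = 7.2 is a subset of the cross-section at z = 5.1.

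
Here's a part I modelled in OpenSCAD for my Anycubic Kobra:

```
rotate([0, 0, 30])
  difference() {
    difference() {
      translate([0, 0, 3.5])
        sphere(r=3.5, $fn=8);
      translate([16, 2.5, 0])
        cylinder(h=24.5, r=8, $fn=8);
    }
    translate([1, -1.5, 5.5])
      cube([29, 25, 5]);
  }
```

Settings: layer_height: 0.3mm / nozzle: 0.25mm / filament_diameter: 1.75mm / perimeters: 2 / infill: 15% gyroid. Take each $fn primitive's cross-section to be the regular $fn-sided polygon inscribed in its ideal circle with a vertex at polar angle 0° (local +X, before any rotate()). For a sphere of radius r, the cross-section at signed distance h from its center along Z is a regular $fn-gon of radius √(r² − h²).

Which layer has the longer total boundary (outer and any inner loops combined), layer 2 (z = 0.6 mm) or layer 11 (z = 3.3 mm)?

Layer 2 (z = 0.6): the sphere: section is a regular 8-gon, circumradius = √(r²−h²) = √(3.5²−2.9²) = 1.960 (perimeter = 2·8·1.960·sin(180°/8) = 12.00 mm); the r=8 cylinder at (16, 2.5) contributes a regular 8-gon of circumradius 8 (perimeter = 2·8·8.000·sin(180°/8) = 48.98 mm); Taking the first minus the rest: starting from the r=3.5 sphere, the r=8 cylinder at (16, 2.5) misses the remaining region (no effect) — boundary = 12.00 mm; the cube at (1, -1.5) is not intersected at this z (z outside [5.5, 10.5]); Subtracting the remaining from the first: none of the subtracted shapes is present at this height, so the result so far is unchanged — boundary = 12.00 mm; (whole slice rotated 30° about Z — lengths, areas and connectivity unchanged). So its perimeter = 12.00 mm. Layer 11 (z = 3.3): the r=3.5 sphere slices to a regular 8-gon of circumradius 3.494 (√(r²−h²) with h=0.2 from center) (perimeter = 2·8·3.494·sin(180°/8) = 21.40 mm); the r=8 cylinder at (16, 2.5) gives a regular 8-gon of circumradius 8 (constant along its height) (perimeter = 2·8·8.000·sin(180°/8) = 48.98 mm); After the difference (first − rest): starting from the r=3.5 sphere, the r=8 cylinder at (16, 2.5) misses the remaining region (no effect) — boundary = 21.40 mm; the cube at (1, -1.5) is not intersected at this z (z outside [5.5, 10.5]); Taking the first minus the rest: none of the subtracted shapes is present at this height, so the result so far is unchanged — boundary = 21.40 mm; (rotated 30° about Z; rotation is an isometry so areas/perimeters/island counts are preserved). So its perimeter = 21.40 mm. Layer 11 is larger (21.40 vs 12.00 mm).

layer 11 (z = 3.3 mm)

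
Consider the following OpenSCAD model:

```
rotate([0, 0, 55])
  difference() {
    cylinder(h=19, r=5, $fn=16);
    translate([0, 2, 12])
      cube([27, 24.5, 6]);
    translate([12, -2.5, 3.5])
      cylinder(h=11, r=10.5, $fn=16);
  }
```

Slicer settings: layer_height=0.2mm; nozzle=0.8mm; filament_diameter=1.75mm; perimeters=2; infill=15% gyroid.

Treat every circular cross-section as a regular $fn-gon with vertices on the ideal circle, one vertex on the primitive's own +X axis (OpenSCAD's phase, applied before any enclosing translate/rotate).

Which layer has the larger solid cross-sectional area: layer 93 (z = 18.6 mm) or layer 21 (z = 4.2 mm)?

layer 93 (z = 18.6 mm)

Layer 93 (z = 18.6): the r=5 cylinder gives a regular 16-gon of circumradius 5 (constant along its height) (area = (16/2)·5.000²·sin(360°/16) = 76.54 mm²); the cube at (0, 2) is not intersected at this z (z outside [12, 18]); the cylinder at (12, -2.5) does not reach this height (z outside [3.5, 14.5]); After the difference (first − rest): none of the subtracted shapes is present at this height, so the r=5 cylinder is unchanged — area = 76.54 mm²; (rotated 55° about Z; rotation is an isometry so areas/perimeters/island counts are preserved). So its area = 76.54 mm². Layer 21 (z = 4.2): the cylinder: section is a regular 16-gon, circumradius r=5 (area = (16/2)·5.000²·sin(360°/16) = 76.54 mm²); the cube at (0, 2) is absent (z outside [12, 18]); the r=10.5 cylinder at (12, -2.5) gives a regular 16-gon of circumradius 10.5 (constant along its height) (area = (16/2)·10.500²·sin(360°/16) = 337.53 mm²); After the difference (first − rest): starting from the r=5 cylinder (76.54 mm²), the r=10.5 cylinder at (12, -2.5) partially overlaps it — only the 17.33 mm² overlap (of its 337.53 mm²) is removed, clipping the outline — area = 59.20 mm²; (rotated 55° about Z; rotation is an isometry so areas/perimeters/island counts are preserved). So its area = 59.20 mm². Layer 93 is larger (76.54 vs 59.20 mm²).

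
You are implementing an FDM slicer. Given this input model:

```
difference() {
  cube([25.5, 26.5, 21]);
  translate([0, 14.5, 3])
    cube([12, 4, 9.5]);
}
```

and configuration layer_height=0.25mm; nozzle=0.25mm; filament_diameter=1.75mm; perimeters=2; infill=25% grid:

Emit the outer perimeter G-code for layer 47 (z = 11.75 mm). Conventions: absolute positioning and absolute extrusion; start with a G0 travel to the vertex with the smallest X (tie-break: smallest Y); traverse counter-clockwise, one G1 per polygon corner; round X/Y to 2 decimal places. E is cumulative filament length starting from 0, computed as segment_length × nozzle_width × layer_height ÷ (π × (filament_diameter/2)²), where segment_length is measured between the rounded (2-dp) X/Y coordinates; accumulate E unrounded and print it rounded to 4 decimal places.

At z = 11.75 mm: the 25.5×26.5 cube contributes its full rectangle; the 12×4 cube at (0, 14.5) contributes its full rectangle; After the difference (first − rest): starting from the 25.5×26.5 cube, the 12×4 cube at (0, 14.5) lies inside it touching the edge (removes its full 48.00 mm²) — 1 connected region. The outline is a single polygon with 8 vertices. Extrusion per mm of travel: 0.25 × 0.25 / (π × 0.875²) = 0.025984. Accumulating E over each segment gives final E = 3.3260.

G0 X0.00 Y0.00 Z11.75
G1 X25.50 Y0.00 E0.6626
G1 X25.50 Y26.50 E1.3512
G1 X0.00 Y26.50 E2.0138
G1 X0.00 Y18.50 E2.2217
G1 X12.00 Y18.50 E2.5335
G1 X12.00 Y14.50 E2.6374
G1 X0.00 Y14.50 E2.9492
G1 X0.00 Y0.00 E3.3260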